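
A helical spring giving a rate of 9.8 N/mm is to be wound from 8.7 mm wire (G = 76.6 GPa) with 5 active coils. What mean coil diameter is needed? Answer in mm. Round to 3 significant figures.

D = (Gd⁴/(8N_a·k))^(1/3) = (76.6×10³·8.7⁴/(8·5·9.8))^(1/3)
  = (1.11949e+06)^(1/3) = 103.8341 mm

104 mm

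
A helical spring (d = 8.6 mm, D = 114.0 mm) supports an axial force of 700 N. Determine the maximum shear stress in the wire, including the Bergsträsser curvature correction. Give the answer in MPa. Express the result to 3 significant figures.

351 MPa

Spring index C = D/d = 114.0/8.6 = 13.2558
K_B = (4C+2)/(4C−3) = 55.023/50.023 = 1.1000
τ₀ = 8FD/(πd³) = 8·700·114.0/(π·8.6³) = 638400/1998.2 = 319.48 MPa
τ_max = K·τ₀ = 1.1000 × 319.48 = 351.42 MPa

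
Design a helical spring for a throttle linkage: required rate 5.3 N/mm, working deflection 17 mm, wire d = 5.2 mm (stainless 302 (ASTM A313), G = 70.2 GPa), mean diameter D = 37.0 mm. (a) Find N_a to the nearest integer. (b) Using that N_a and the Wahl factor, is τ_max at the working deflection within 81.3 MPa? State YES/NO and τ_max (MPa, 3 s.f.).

(a) 24 coils; (b) YES, τ_max = 72.7 MPa

N_a = Gd⁴/(8D³k) = (70.2×10³)(5.2⁴)/(8·37.0³·5.3) = 23.9 → N_a = 24
Actual rate k = Gd⁴/(8D³·24) = 5.2777 N/mm
Working load F = kδ = 5.2777·17 = 89.721 N
C = 37.0/5.2 = 7.1154; K_W = (4C−1)/(4C−4)+0.615/C = 1.2091
τ_max = K_W·8FD/(πd³) = 1.2091·60.121 = 72.691 MPa
τ_max ≤ 81.3 MPa → acceptable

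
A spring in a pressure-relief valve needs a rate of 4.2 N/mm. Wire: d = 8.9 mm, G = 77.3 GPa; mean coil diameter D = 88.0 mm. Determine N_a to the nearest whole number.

21

N_a = Gd⁴/(8D³k) = (77.3×10³ × 8.9⁴)/(8 × 88.0³ × 4.2)
    = 4.84998e+08 / 2.28975e+07 = 21.18 → 21 coils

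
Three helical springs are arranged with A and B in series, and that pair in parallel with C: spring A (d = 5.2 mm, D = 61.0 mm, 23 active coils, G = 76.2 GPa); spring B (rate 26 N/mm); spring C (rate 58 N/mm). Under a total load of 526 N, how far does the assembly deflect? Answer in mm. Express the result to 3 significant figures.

k_A = Gd⁴/(8D³N_a) = (76.2×10³)(5.2⁴)/(8·61.0³·23) = 1.334 N/mm
Springs A,B series: k_AB = 1/(1/1.334+1/26) = 1.2689 N/mm; parallel with C: k_eq = 1.2689+58 = 59.269 N/mm
δ = F/k_eq = 526/59.269 = 8.8748 mm

8.87 mm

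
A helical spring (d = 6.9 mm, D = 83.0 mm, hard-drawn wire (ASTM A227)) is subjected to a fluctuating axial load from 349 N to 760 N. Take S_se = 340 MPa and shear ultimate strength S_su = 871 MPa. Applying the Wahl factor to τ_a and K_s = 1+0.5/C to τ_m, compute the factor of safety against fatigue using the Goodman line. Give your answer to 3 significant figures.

C = D/d = 83.0/6.9 = 12.0290; K_W = (4C−1)/(4C−4)+0.615/C = 1.1191; K_s = 1+0.5/C = 1.0416
F_a = (F_max−F_min)/2 = 205.5 N; F_m = (F_max+F_min)/2 = 554.5 N
τ_a = K_W·8F_aD/(πd³) = 1.1191 × 132.22 = 147.97 MPa
τ_m = K_s·8F_mD/(πd³) = 1.0416 × 356.76 = 371.59 MPa
Goodman: 1/n_f = τ_a/S_se + τ_m/S_su = 147.97/340 + 371.59/871 = 0.43520 + 0.42662 = 0.86182
n_f = 1/0.86182 = 1.16

1.16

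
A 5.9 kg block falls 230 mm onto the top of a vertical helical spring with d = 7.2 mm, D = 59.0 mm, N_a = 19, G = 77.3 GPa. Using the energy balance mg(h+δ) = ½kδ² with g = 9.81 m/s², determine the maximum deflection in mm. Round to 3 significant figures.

72.5 mm

k = Gd⁴/(8D³N_a) = (77.3×10³)(7.2⁴)/(8·59.0³·19) = 6.6544 N/mm
W = mg = 5.9 × 9.81 = 57.879 N
½kδ² − Wδ − Wh = 0 → δ = (W + √(W² + 2kWh))/k
δ = (57.879 + √(3350 + 177169))/6.6544 = (57.879 + 424.88)/6.6544 = 72.547 mm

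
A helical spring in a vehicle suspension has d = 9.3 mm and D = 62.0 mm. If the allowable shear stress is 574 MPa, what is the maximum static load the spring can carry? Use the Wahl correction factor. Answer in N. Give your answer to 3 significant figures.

C = D/d = 62.0/9.3 = 6.6667
K_W = (4C−1)/(4C−4) + 0.615/C = 25.667/22.667 + 0.0923 = 1.2246
τ_max = K·8FD/(πd³) → F_max = τ_allow·πd³/(8DK)
F_max = 574·π·9.3³/(8·62.0·1.2246) = 1.4505e+06/607.4 = 2388 N

2390 N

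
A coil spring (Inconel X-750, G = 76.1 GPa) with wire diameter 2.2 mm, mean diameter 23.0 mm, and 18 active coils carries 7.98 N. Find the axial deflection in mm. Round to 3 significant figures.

k = Gd⁴/(8D³N_a) = (76.1×10³)(2.2⁴)/(8·23.0³·18) = 1.0175 N/mm
δ = F/k = 7.98 / 1.0175 = 7.8428 mm

7.84 mm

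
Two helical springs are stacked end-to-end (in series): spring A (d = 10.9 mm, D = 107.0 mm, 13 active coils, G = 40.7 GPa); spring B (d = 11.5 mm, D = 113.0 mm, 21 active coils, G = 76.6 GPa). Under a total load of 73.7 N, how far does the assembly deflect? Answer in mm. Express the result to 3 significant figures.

k_A = Gd⁴/(8D³N_a) = (40.7×10³)(10.9⁴)/(8·107.0³·13) = 4.5094 N/mm
k_B = Gd⁴/(8D³N_a) = (76.6×10³)(11.5⁴)/(8·113.0³·21) = 5.5268 N/mm
Series: 1/k_eq = 1/4.5094 + 1/5.5268 = 0.4027; k_eq = 2.4833 N/mm
δ = F/k_eq = 73.7/2.4833 = 29.679 mm

29.7 mm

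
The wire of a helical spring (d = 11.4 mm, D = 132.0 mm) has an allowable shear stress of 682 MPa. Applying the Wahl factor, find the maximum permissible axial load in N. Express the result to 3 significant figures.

C = D/d = 132.0/11.4 = 11.5789
K_W = (4C−1)/(4C−4) + 0.615/C = 45.316/42.316 + 0.0531 = 1.1240
τ_max = K·8FD/(πd³) → F_max = τ_allow·πd³/(8DK)
F_max = 682·π·11.4³/(8·132.0·1.1240) = 3.1743e+06/1187 = 2674.3 N

2670 N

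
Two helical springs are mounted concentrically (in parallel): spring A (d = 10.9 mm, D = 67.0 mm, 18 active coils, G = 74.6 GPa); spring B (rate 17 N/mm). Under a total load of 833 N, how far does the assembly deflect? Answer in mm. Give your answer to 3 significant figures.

k_A = Gd⁴/(8D³N_a) = (74.6×10³)(10.9⁴)/(8·67.0³·18) = 24.314 N/mm
Parallel: k_eq = 24.314 + 17 = 41.314 N/mm
δ = F/k_eq = 833/41.314 = 20.163 mm

20.2 mm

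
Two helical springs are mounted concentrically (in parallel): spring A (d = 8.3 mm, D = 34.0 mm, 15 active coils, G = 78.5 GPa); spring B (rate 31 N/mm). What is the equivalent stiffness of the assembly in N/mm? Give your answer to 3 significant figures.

110 N/mm

k_A = Gd⁴/(8D³N_a) = (78.5×10³)(8.3⁴)/(8·34.0³·15) = 78.989 N/mm
Parallel: k_eq = 78.989 + 31 = 109.99 N/mm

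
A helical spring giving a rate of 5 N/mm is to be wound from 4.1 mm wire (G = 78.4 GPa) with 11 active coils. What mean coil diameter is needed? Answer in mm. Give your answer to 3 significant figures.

36.9 mm

D = (Gd⁴/(8N_a·k))^(1/3) = (78.4×10³·4.1⁴/(8·11·5))^(1/3)
  = (50349.9)^(1/3) = 36.9261 mm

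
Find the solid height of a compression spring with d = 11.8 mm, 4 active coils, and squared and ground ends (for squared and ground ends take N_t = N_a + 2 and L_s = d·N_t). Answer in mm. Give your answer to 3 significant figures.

squared and ground ends: N_t = N_a + 2 = 4 + 2 = 6
L_s = d·N_t = 11.8 × 6 = 70.8 mm

70.8 mm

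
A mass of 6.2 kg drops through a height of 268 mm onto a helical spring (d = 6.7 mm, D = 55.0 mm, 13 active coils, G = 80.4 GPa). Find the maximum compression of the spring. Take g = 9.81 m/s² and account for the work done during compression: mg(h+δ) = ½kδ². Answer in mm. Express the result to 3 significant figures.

k = Gd⁴/(8D³N_a) = (80.4×10³)(6.7⁴)/(8·55.0³·13) = 9.3634 N/mm
W = mg = 6.2 × 9.81 = 60.822 N
½kδ² − Wδ − Wh = 0 → δ = (W + √(W² + 2kWh))/k
δ = (60.822 + √(3699.3 + 305253))/9.3634 = (60.822 + 555.83)/9.3634 = 65.858 mm

65.9 mm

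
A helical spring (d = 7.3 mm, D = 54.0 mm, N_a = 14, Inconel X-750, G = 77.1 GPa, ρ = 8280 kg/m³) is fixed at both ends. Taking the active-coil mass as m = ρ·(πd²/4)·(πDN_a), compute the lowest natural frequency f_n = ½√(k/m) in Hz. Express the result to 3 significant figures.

k = Gd⁴/(8D³N_a) = (77.1×10³)(7.3⁴)/(8·54.0³·14) = 12.415 N/mm = 12415 N/m
Wire length L = πDN_a = π·54.0·14 = 2375 mm
m = ρ·(πd²/4)·L = 8280 × 41.854×10⁻⁶ m² × 2.375 m = 0.82307 kg
f_n = ½√(k/m) = 0.5·√(12415/0.82307) = 0.5·√(15084) = 61.408 Hz

61.4 Hz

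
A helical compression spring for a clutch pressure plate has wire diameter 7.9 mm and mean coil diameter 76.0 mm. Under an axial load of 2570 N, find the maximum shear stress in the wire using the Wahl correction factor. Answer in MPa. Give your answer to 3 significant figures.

1160 MPa

Spring index C = D/d = 76.0/7.9 = 9.6203
K_W = (4C−1)/(4C−4) + 0.615/C = 37.481/34.481 + 0.0639 = 1.1509
τ₀ = 8FD/(πd³) = 8·2570·76.0/(π·7.9³) = 1.56256e+06/1548.9 = 1008.8 MPa
τ_max = K·τ₀ = 1.1509 × 1008.8 = 1161.1 MPa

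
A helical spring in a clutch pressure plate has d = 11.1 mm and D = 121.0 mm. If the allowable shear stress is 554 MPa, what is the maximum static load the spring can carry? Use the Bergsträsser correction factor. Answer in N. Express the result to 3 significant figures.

C = D/d = 121.0/11.1 = 10.9009
K_B = (4C+2)/(4C−3) = 45.604/40.604 = 1.1231
τ_max = K·8FD/(πd³) → F_max = τ_allow·πd³/(8DK)
F_max = 554·π·11.1³/(8·121.0·1.1231) = 2.3803e+06/1087.2 = 2189.4 N

2190 N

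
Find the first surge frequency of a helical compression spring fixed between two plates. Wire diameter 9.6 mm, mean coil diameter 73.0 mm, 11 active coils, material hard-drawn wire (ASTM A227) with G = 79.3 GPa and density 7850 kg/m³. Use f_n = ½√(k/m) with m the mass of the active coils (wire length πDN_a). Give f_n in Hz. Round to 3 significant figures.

58.6 Hz

k = Gd⁴/(8D³N_a) = (79.3×10³)(9.6⁴)/(8·73.0³·11) = 19.675 N/mm = 19675 N/m
Wire length L = πDN_a = π·73.0·11 = 2522.7 mm
m = ρ·(πd²/4)·L = 7850 × 72.382×10⁻⁶ m² × 2.5227 m = 1.4334 kg
f_n = ½√(k/m) = 0.5·√(19675/1.4334) = 0.5·√(13726) = 58.579 Hz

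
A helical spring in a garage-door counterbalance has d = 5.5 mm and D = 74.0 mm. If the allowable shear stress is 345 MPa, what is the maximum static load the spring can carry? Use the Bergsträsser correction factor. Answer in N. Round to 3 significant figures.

C = D/d = 74.0/5.5 = 13.4545
K_B = (4C+2)/(4C−3) = 55.818/50.818 = 1.0984
τ_max = K·8FD/(πd³) → F_max = τ_allow·πd³/(8DK)
F_max = 345·π·5.5³/(8·74.0·1.0984) = 1.8033e+05/650.25 = 277.32 N

277 N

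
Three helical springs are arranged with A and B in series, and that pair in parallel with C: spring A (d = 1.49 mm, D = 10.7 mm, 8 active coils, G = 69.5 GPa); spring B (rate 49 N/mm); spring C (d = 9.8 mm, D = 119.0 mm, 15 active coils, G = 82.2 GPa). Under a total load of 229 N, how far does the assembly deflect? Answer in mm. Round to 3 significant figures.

k_A = Gd⁴/(8D³N_a) = (69.5×10³)(1.49⁴)/(8·10.7³·8) = 4.3692 N/mm
k_C = Gd⁴/(8D³N_a) = (82.2×10³)(9.8⁴)/(8·119.0³·15) = 3.7493 N/mm
Springs A,B series: k_AB = 1/(1/4.3692+1/49) = 4.0115 N/mm; parallel with C: k_eq = 4.0115+3.7493 = 7.7608 N/mm
δ = F/k_eq = 229/7.7608 = 29.507 mm

29.5 mm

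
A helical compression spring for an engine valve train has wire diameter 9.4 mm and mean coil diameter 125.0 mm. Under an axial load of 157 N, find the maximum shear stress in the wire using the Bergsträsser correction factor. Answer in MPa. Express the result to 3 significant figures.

Spring index C = D/d = 125.0/9.4 = 13.2979
K_B = (4C+2)/(4C−3) = 55.191/50.191 = 1.0996
τ₀ = 8FD/(πd³) = 8·157·125.0/(π·9.4³) = 157000/2609.4 = 60.168 MPa
τ_max = K·τ₀ = 1.0996 × 60.168 = 66.162 MPa

66.2 MPa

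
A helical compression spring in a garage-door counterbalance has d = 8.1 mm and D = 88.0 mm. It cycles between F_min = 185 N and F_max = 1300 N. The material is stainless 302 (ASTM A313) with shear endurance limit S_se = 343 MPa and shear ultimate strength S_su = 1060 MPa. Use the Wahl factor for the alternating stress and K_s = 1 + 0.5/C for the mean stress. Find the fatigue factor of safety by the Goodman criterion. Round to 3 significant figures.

0.921

C = D/d = 88.0/8.1 = 10.8642; K_W = (4C−1)/(4C−4)+0.615/C = 1.1326; K_s = 1+0.5/C = 1.0460
F_a = (F_max−F_min)/2 = 557.5 N; F_m = (F_max+F_min)/2 = 742.5 N
τ_a = K_W·8F_aD/(πd³) = 1.1326 × 235.08 = 266.26 MPa
τ_m = K_s·8F_mD/(πd³) = 1.0460 × 313.09 = 327.5 MPa
Goodman: 1/n_f = τ_a/S_se + τ_m/S_su = 266.26/343 + 327.5/1060 = 0.77627 + 0.30896 = 1.0852
n_f = 1/1.0852 = 0.9215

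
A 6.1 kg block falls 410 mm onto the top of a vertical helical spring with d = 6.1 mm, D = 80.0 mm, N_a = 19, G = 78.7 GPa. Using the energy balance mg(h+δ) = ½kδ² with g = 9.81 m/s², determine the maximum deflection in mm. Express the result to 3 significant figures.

235 mm

k = Gd⁴/(8D³N_a) = (78.7×10³)(6.1⁴)/(8·80.0³·19) = 1.4002 N/mm
W = mg = 6.1 × 9.81 = 59.841 N
½kδ² − Wδ − Wh = 0 → δ = (W + √(W² + 2kWh))/k
δ = (59.841 + √(3580.9 + 68705.8))/1.4002 = (59.841 + 268.86)/1.4002 = 234.76 mm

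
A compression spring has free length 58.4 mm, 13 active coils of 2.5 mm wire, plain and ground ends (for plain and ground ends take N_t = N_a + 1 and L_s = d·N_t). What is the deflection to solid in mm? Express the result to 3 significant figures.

23.4 mm

N_t = 14; L_s = 2.5·14 = 35 mm
δ_solid = L₀ − L_s = 58.4 − 35 = 23.4 mm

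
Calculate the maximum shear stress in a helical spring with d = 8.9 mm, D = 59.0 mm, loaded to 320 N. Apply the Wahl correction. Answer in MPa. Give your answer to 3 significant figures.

83.6 MPa

Spring index C = D/d = 59.0/8.9 = 6.6292
K_W = (4C−1)/(4C−4) + 0.615/C = 25.517/22.517 + 0.0928 = 1.2260
τ₀ = 8FD/(πd³) = 8·320·59.0/(π·8.9³) = 151040/2214.7 = 68.198 MPa
τ_max = K·τ₀ = 1.2260 × 68.198 = 83.611 MPa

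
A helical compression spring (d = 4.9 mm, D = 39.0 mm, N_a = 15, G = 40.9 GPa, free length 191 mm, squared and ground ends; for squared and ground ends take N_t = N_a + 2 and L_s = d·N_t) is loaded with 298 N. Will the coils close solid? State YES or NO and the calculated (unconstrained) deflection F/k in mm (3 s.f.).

NO, δ = 90.0 mm

k = Gd⁴/(8D³N_a) = (40.9×10³)(4.9⁴)/(8·39.0³·15) = 3.3123 N/mm
N_t = 17; L_s = 4.9·17 = 83.3 mm; δ_solid = L₀ − L_s = 191 − 83.3 = 107.7 mm
δ = F/k = 298/3.3123 = 89.967 mm
δ < δ_solid → spring does not go solid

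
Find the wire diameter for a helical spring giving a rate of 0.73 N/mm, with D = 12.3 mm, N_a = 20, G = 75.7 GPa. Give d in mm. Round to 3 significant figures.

d = (8D³N_a·k / G)^(1/4) = (8·12.3³·20·0.73 / (75.7×10³))^0.25
  = (2.8712)^0.25 = 1.3017 mm

1.30 mm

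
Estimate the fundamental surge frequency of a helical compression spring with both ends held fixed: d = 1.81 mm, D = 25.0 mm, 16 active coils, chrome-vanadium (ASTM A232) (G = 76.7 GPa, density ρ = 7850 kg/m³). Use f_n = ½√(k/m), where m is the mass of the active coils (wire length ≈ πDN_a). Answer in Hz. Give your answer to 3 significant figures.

63.7 Hz

k = Gd⁴/(8D³N_a) = (76.7×10³)(1.81⁴)/(8·25.0³·16) = 0.4116 N/mm = 411.6 N/m
Wire length L = πDN_a = π·25.0·16 = 1256.6 mm
m = ρ·(πd²/4)·L = 7850 × 2.573×10⁻⁶ m² × 1.2566 m = 0.025382 kg
f_n = ½√(k/m) = 0.5·√(411.6/0.025382) = 0.5·√(16216) = 63.672 Hz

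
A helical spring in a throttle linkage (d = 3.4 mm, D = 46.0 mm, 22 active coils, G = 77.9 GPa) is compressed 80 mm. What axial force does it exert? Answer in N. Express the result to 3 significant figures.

k = Gd⁴/(8D³N_a) = (77.9×10³)(3.4⁴)/(8·46.0³·22) = 0.60767 N/mm
F = k·δ = 0.60767 × 80 = 48.614 N

48.6 N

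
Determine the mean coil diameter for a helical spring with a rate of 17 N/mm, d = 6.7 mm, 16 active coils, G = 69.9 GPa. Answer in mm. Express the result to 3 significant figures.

40.2 mm

D = (Gd⁴/(8N_a·k))^(1/3) = (69.9×10³·6.7⁴/(8·16·17))^(1/3)
  = (64731.8)^(1/3) = 40.1519 mm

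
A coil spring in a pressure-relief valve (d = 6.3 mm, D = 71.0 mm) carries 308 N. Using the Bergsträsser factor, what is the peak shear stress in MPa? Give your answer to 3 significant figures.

Spring index C = D/d = 71.0/6.3 = 11.2698
K_B = (4C+2)/(4C−3) = 47.079/42.079 = 1.1188
τ₀ = 8FD/(πd³) = 8·308·71.0/(π·6.3³) = 174944/785.55 = 222.7 MPa
τ_max = K·τ₀ = 1.1188 × 222.7 = 249.17 MPa

249 MPa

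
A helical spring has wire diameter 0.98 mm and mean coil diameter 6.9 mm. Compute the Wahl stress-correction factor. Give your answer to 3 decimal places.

C = D/d = 6.9/0.98 = 7.0408
K_W = (4C−1)/(4C−4) + 0.615/C = 27.163/24.163 + 0.0873 = 1.2115

1.212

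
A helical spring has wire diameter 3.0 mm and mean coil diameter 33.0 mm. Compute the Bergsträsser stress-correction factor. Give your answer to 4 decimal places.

1.1220

C = D/d = 33.0/3.0 = 11.0000
K_B = (4C+2)/(4C−3) = 46.000/41.000 = 1.1220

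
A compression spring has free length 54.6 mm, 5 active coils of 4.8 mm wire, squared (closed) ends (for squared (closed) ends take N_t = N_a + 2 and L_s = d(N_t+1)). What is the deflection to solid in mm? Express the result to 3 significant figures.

N_t = 7; L_s = 4.8·8 = 38.4 mm
δ_solid = L₀ − L_s = 54.6 − 38.4 = 16.2 mm

16.2 mm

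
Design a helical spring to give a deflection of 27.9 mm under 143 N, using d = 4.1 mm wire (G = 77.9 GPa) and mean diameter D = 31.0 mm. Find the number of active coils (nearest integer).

18

Required rate k = F/δ = 143/27.9 = 5.1254 N/mm
N_a = Gd⁴/(8D³k) = (77.9×10³ × 4.1⁴)/(8 × 31.0³ × 5.1254)
    = 2.20127e+07 / 1.22154e+06 = 18.02 → 18 coils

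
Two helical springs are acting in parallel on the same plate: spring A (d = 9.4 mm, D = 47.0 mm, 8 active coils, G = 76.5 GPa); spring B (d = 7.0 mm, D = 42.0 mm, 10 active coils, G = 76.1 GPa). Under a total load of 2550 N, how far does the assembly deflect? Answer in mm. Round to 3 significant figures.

k_A = Gd⁴/(8D³N_a) = (76.5×10³)(9.4⁴)/(8·47.0³·8) = 89.888 N/mm
k_B = Gd⁴/(8D³N_a) = (76.1×10³)(7.0⁴)/(8·42.0³·10) = 30.828 N/mm
Parallel: k_eq = 89.888 + 30.828 = 120.72 N/mm
δ = F/k_eq = 2550/120.72 = 21.124 mm

21.1 mm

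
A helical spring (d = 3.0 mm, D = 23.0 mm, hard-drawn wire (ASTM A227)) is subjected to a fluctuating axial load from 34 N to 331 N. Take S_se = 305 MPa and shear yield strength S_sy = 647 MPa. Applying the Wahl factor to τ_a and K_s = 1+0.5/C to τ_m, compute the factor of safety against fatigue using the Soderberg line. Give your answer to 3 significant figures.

0.523

C = D/d = 23.0/3.0 = 7.6667; K_W = (4C−1)/(4C−4)+0.615/C = 1.1927; K_s = 1+0.5/C = 1.0652
F_a = (F_max−F_min)/2 = 148.5 N; F_m = (F_max+F_min)/2 = 182.5 N
τ_a = K_W·8F_aD/(πd³) = 1.1927 × 322.13 = 384.21 MPa
τ_m = K_s·8F_mD/(πd³) = 1.0652 × 395.88 = 421.7 MPa
Soderberg: 1/n_f = τ_a/S_se + τ_m/S_sy = 384.21/305 + 421.7/647 = 1.25970 + 0.65178 = 1.9115
n_f = 1/1.9115 = 0.5232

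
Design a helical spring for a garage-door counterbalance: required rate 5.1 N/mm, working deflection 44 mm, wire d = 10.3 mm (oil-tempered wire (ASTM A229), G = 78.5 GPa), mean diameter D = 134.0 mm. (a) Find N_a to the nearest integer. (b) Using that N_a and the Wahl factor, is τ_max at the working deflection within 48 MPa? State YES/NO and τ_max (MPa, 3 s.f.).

(a) 9 coils; (b) NO, τ_max = 77.8 MPa

N_a = Gd⁴/(8D³k) = (78.5×10³)(10.3⁴)/(8·134.0³·5.1) = 9 → N_a = 9
Actual rate k = Gd⁴/(8D³·9) = 5.1 N/mm
Working load F = kδ = 5.1·44 = 224.4 N
C = 134.0/10.3 = 13.0097; K_W = (4C−1)/(4C−4)+0.615/C = 1.1097
τ_max = K_W·8FD/(πd³) = 1.1097·70.074 = 77.763 MPa
τ_max > 48 MPa → exceeds allowable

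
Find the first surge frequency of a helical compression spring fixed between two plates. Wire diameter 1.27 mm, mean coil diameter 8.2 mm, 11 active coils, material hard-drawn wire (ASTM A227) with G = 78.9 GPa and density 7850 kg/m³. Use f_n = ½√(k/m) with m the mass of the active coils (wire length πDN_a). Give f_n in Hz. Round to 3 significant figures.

k = Gd⁴/(8D³N_a) = (78.9×10³)(1.27⁴)/(8·8.2³·11) = 4.2303 N/mm = 4230.3 N/m
Wire length L = πDN_a = π·8.2·11 = 283.37 mm
m = ρ·(πd²/4)·L = 7850 × 1.2668×10⁻⁶ m² × 0.28337 m = 0.0028179 kg
f_n = ½√(k/m) = 0.5·√(4230.3/0.0028179) = 0.5·√(1.5012e+06) = 612.62 Hz

613 Hz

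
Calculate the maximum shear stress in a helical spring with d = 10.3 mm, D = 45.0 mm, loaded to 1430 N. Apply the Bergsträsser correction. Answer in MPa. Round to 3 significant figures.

Spring index C = D/d = 45.0/10.3 = 4.3689
K_B = (4C+2)/(4C−3) = 19.476/14.476 = 1.3454
τ₀ = 8FD/(πd³) = 8·1430·45.0/(π·10.3³) = 514800/3432.9 = 149.96 MPa
τ_max = K·τ₀ = 1.3454 × 149.96 = 201.76 MPa

202 MPa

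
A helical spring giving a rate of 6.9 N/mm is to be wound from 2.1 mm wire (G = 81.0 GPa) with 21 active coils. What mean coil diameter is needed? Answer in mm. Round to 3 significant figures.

D = (Gd⁴/(8N_a·k))^(1/3) = (81.0×10³·2.1⁴/(8·21·6.9))^(1/3)
  = (1358.95)^(1/3) = 11.0765 mm

11.1 mm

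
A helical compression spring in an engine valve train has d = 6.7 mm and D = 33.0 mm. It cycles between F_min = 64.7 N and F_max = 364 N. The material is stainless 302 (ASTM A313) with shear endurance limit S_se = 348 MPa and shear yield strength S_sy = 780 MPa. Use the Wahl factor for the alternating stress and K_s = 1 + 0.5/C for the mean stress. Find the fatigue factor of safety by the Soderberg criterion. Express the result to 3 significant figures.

C = D/d = 33.0/6.7 = 4.9254; K_W = (4C−1)/(4C−4)+0.615/C = 1.3159; K_s = 1+0.5/C = 1.1015
F_a = (F_max−F_min)/2 = 149.65 N; F_m = (F_max+F_min)/2 = 214.35 N
τ_a = K_W·8F_aD/(πd³) = 1.3159 × 41.813 = 55.022 MPa
τ_m = K_s·8F_mD/(πd³) = 1.1015 × 59.89 = 65.97 MPa
Soderberg: 1/n_f = τ_a/S_se + τ_m/S_sy = 55.022/348 + 65.97/780 = 0.15811 + 0.08458 = 0.24269
n_f = 1/0.24269 = 4.121

4.12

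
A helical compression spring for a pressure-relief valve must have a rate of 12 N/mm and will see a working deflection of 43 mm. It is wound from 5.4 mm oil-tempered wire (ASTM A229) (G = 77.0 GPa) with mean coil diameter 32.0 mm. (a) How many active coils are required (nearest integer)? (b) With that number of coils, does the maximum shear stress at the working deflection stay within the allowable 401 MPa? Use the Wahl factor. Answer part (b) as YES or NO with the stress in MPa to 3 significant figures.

N_a = Gd⁴/(8D³k) = (77.0×10³)(5.4⁴)/(8·32.0³·12) = 20.81 → N_a = 21
Actual rate k = Gd⁴/(8D³·21) = 11.893 N/mm
Working load F = kδ = 11.893·43 = 511.42 N
C = 32.0/5.4 = 5.9259; K_W = (4C−1)/(4C−4)+0.615/C = 1.2560
τ_max = K_W·8FD/(πd³) = 1.2560·264.66 = 332.42 MPa
τ_max ≤ 401 MPa → acceptable

(a) 21 coils; (b) YES, τ_max = 332 MPa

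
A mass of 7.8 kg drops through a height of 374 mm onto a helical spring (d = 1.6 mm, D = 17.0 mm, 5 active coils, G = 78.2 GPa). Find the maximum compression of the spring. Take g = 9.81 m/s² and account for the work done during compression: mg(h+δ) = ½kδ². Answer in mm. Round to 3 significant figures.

k = Gd⁴/(8D³N_a) = (78.2×10³)(1.6⁴)/(8·17.0³·5) = 2.6078 N/mm
W = mg = 7.8 × 9.81 = 76.518 N
½kδ² − Wδ − Wh = 0 → δ = (W + √(W² + 2kWh))/k
δ = (76.518 + √(5855 + 149261))/2.6078 = (76.518 + 393.85)/2.6078 = 180.37 mm

180 mm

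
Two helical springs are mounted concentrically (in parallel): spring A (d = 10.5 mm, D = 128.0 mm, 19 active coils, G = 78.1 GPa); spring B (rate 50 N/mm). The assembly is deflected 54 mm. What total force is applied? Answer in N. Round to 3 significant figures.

2860 N

k_A = Gd⁴/(8D³N_a) = (78.1×10³)(10.5⁴)/(8·128.0³·19) = 2.9781 N/mm
Parallel: k_eq = 2.9781 + 50 = 52.978 N/mm
F = k_eq·δ = 52.978·54 = 2860.8 N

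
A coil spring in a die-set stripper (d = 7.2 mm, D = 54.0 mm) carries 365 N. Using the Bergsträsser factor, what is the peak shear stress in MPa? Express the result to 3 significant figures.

159 MPa

Spring index C = D/d = 54.0/7.2 = 7.5000
K_B = (4C+2)/(4C−3) = 32.000/27.000 = 1.1852
τ₀ = 8FD/(πd³) = 8·365·54.0/(π·7.2³) = 157680/1172.6 = 134.47 MPa
τ_max = K·τ₀ = 1.1852 × 134.47 = 159.37 MPa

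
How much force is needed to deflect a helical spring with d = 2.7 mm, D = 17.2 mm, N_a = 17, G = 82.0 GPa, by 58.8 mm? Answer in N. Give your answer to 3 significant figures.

370 N

k = Gd⁴/(8D³N_a) = (82.0×10³)(2.7⁴)/(8·17.2³·17) = 6.2972 N/mm
F = k·δ = 6.2972 × 58.8 = 370.27 N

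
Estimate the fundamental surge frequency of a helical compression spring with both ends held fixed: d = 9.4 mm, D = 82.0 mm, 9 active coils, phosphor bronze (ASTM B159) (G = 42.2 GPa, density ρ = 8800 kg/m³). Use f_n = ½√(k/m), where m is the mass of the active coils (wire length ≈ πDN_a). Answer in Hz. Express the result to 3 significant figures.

38.3 Hz

k = Gd⁴/(8D³N_a) = (42.2×10³)(9.4⁴)/(8·82.0³·9) = 8.2995 N/mm = 8299.5 N/m
Wire length L = πDN_a = π·82.0·9 = 2318.5 mm
m = ρ·(πd²/4)·L = 8800 × 69.398×10⁻⁶ m² × 2.3185 m = 1.4159 kg
f_n = ½√(k/m) = 0.5·√(8299.5/1.4159) = 0.5·√(5861.6) = 38.281 Hz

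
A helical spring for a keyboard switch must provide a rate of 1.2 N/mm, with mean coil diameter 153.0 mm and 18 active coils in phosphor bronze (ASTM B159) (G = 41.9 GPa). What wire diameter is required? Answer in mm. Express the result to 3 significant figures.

d = (8D³N_a·k / G)^(1/4) = (8·153.0³·18·1.2 / (41.9×10³))^0.25
  = (14771)^0.25 = 11.0243 mm

11.0 mm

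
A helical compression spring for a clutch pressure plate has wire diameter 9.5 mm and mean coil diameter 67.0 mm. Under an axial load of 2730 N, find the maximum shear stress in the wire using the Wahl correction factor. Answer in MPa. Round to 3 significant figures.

Spring index C = D/d = 67.0/9.5 = 7.0526
K_W = (4C−1)/(4C−4) + 0.615/C = 27.211/24.211 + 0.0872 = 1.2111
τ₀ = 8FD/(πd³) = 8·2730·67.0/(π·9.5³) = 1.46328e+06/2693.5 = 543.26 MPa
τ_max = K·τ₀ = 1.2111 × 543.26 = 657.95 MPa

658 MPa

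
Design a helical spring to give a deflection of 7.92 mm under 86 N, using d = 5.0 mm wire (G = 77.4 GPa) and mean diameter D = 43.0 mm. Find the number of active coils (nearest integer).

7

Required rate k = F/δ = 86/7.92 = 10.859 N/mm
N_a = Gd⁴/(8D³k) = (77.4×10³ × 5.0⁴)/(8 × 43.0³ × 10.859)
    = 4.8375e+07 / 6.90667e+06 = 7.004 → 7 coils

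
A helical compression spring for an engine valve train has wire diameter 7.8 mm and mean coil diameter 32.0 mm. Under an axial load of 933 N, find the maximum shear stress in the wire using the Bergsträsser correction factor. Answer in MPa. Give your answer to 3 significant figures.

220 MPa

Spring index C = D/d = 32.0/7.8 = 4.1026
K_B = (4C+2)/(4C−3) = 18.410/13.410 = 1.3728
τ₀ = 8FD/(πd³) = 8·933·32.0/(π·7.8³) = 238848/1490.8 = 160.21 MPa
τ_max = K·τ₀ = 1.3728 × 160.21 = 219.94 MPa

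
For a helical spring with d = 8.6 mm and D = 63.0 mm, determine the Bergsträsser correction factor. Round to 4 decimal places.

1.1901

C = D/d = 63.0/8.6 = 7.3256
K_B = (4C+2)/(4C−3) = 31.302/26.302 = 1.1901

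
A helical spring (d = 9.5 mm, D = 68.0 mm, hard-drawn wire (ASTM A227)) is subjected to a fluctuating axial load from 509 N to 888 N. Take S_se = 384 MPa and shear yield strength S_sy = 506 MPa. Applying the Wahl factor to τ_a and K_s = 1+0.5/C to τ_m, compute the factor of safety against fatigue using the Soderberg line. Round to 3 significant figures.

C = D/d = 68.0/9.5 = 7.1579; K_W = (4C−1)/(4C−4)+0.615/C = 1.2077; K_s = 1+0.5/C = 1.0699
F_a = (F_max−F_min)/2 = 189.5 N; F_m = (F_max+F_min)/2 = 698.5 N
τ_a = K_W·8F_aD/(πd³) = 1.2077 × 38.273 = 46.222 MPa
τ_m = K_s·8F_mD/(πd³) = 1.0699 × 141.07 = 150.93 MPa
Soderberg: 1/n_f = τ_a/S_se + τ_m/S_sy = 46.222/384 + 150.93/506 = 0.12037 + 0.29828 = 0.41865
n_f = 1/0.41865 = 2.389

2.39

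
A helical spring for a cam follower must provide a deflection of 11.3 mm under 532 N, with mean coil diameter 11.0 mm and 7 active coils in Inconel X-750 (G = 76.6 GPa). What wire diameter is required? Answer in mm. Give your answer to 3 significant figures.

Required rate k = F/δ = 532/11.3 = 47.08 N/mm
d = (8D³N_a·k / G)^(1/4) = (8·11.0³·7·47.08 / (76.6×10³))^0.25
  = (45.811)^0.25 = 2.6016 mm

2.60 mm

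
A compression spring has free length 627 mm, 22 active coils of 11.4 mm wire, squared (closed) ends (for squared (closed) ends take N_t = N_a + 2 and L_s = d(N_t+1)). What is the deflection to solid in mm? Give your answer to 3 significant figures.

N_t = 24; L_s = 11.4·25 = 285 mm
δ_solid = L₀ − L_s = 627 − 285 = 342 mm

342 mm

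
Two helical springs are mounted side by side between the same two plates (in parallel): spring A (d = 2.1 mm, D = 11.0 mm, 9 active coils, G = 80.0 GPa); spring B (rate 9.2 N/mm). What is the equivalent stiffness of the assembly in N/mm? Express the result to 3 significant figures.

k_A = Gd⁴/(8D³N_a) = (80.0×10³)(2.1⁴)/(8·11.0³·9) = 16.235 N/mm
Parallel: k_eq = 16.235 + 9.2 = 25.435 N/mm

25.4 N/mm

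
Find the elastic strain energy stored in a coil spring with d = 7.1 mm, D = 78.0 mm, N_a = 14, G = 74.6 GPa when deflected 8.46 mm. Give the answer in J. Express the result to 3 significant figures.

0.128 J

k = Gd⁴/(8D³N_a) = (74.6×10³)(7.1⁴)/(8·78.0³·14) = 3.5667 N/mm
U = ½kδ² = 0.5 × 3.5667 × 8.46² = 127.64 N·mm = 0.12764 J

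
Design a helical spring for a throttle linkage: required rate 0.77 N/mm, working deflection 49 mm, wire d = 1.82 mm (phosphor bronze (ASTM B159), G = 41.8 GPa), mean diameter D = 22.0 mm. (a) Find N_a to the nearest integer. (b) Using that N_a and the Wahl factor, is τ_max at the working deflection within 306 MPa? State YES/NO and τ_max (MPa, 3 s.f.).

N_a = Gd⁴/(8D³k) = (41.8×10³)(1.82⁴)/(8·22.0³·0.77) = 6.992 → N_a = 7
Actual rate k = Gd⁴/(8D³·7) = 0.76914 N/mm
Working load F = kδ = 0.76914·49 = 37.688 N
C = 22.0/1.82 = 12.0879; K_W = (4C−1)/(4C−4)+0.615/C = 1.1185
τ_max = K_W·8FD/(πd³) = 1.1185·350.23 = 391.74 MPa
τ_max > 306 MPa → exceeds allowable

(a) 7 coils; (b) NO, τ_max = 392 MPa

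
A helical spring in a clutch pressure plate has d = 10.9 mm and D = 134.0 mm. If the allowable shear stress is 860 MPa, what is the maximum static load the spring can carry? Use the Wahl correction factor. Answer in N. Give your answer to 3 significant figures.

2920 N

C = D/d = 134.0/10.9 = 12.2936
K_W = (4C−1)/(4C−4) + 0.615/C = 48.174/45.174 + 0.0500 = 1.1164
τ_max = K·8FD/(πd³) → F_max = τ_allow·πd³/(8DK)
F_max = 860·π·10.9³/(8·134.0·1.1164) = 3.4989e+06/1196.8 = 2923.5 N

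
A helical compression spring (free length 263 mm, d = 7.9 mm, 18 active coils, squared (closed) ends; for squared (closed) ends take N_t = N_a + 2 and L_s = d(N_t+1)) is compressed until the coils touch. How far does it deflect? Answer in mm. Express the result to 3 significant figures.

N_t = 20; L_s = 7.9·21 = 165.9 mm
δ_solid = L₀ − L_s = 263 − 165.9 = 97.1 mm

97.1 mm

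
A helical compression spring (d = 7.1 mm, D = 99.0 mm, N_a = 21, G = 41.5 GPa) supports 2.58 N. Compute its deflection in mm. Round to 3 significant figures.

3.99 mm

k = Gd⁴/(8D³N_a) = (41.5×10³)(7.1⁴)/(8·99.0³·21) = 0.64694 N/mm
δ = F/k = 2.58 / 0.64694 = 3.988 mm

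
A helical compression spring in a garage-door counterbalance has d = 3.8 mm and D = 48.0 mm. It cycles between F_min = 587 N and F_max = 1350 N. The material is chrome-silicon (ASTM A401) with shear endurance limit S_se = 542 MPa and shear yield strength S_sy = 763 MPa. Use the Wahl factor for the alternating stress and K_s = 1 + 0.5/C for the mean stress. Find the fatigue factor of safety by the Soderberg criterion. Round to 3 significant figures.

0.213

C = D/d = 48.0/3.8 = 12.6316; K_W = (4C−1)/(4C−4)+0.615/C = 1.1132; K_s = 1+0.5/C = 1.0396
F_a = (F_max−F_min)/2 = 381.5 N; F_m = (F_max+F_min)/2 = 968.5 N
τ_a = K_W·8F_aD/(πd³) = 1.1132 × 849.82 = 945.99 MPa
τ_m = K_s·8F_mD/(πd³) = 1.0396 × 2157.4 = 2242.8 MPa
Soderberg: 1/n_f = τ_a/S_se + τ_m/S_sy = 945.99/542 + 2242.8/763 = 1.74536 + 2.93944 = 4.6848
n_f = 1/4.6848 = 0.2135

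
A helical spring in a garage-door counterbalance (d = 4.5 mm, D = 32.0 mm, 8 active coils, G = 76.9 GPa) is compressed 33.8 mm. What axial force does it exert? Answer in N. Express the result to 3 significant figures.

k = Gd⁴/(8D³N_a) = (76.9×10³)(4.5⁴)/(8·32.0³·8) = 15.036 N/mm
F = k·δ = 15.036 × 33.8 = 508.23 N

508 N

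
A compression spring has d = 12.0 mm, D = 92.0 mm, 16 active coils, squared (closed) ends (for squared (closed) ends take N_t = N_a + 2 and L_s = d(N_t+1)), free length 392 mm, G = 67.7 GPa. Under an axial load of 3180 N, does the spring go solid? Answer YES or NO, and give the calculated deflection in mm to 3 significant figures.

YES, δ = 226 mm

k = Gd⁴/(8D³N_a) = (67.7×10³)(12.0⁴)/(8·92.0³·16) = 14.084 N/mm
N_t = 18; L_s = 12.0·19 = 228 mm; δ_solid = L₀ − L_s = 392 − 228 = 164 mm
δ = F/k = 3180/14.084 = 225.78 mm
δ ≥ δ_solid → spring goes solid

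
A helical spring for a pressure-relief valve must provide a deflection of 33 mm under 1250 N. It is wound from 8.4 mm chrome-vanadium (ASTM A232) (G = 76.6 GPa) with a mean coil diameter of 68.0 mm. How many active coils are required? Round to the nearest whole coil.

4

Required rate k = F/δ = 1250/33 = 37.879 N/mm
N_a = Gd⁴/(8D³k) = (76.6×10³ × 8.4⁴)/(8 × 68.0³ × 37.879)
    = 3.81369e+08 / 9.52824e+07 = 4.003 → 4 coils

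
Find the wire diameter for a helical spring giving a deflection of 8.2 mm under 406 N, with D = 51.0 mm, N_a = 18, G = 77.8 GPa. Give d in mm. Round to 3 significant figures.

Required rate k = F/δ = 406/8.2 = 49.512 N/mm
d = (8D³N_a·k / G)^(1/4) = (8·51.0³·18·49.512 / (77.8×10³))^0.25
  = (12156)^0.25 = 10.5003 mm

10.5 mm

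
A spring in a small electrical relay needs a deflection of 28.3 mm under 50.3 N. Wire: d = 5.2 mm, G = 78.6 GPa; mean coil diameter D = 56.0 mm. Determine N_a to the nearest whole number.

23

Required rate k = F/δ = 50.3/28.3 = 1.7774 N/mm
N_a = Gd⁴/(8D³k) = (78.6×10³ × 5.2⁴)/(8 × 56.0³ × 1.7774)
    = 5.74693e+07 / 2.4971e+06 = 23.01 → 23 coils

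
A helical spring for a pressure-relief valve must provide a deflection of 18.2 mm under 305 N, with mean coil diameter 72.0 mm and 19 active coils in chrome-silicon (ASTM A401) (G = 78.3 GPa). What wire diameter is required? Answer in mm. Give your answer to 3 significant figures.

10.5 mm

Required rate k = F/δ = 305/18.2 = 16.758 N/mm
d = (8D³N_a·k / G)^(1/4) = (8·72.0³·19·16.758 / (78.3×10³))^0.25
  = (12142)^0.25 = 10.4973 mm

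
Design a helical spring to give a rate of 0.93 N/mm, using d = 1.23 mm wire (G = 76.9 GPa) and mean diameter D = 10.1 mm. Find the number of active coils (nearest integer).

23

N_a = Gd⁴/(8D³k) = (76.9×10³ × 1.23⁴)/(8 × 10.1³ × 0.93)
    = 176014 / 7665.44 = 22.96 → 23 coils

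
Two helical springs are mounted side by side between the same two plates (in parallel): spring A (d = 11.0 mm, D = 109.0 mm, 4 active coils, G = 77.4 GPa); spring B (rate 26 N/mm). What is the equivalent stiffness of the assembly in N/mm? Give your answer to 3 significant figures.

53.3 N/mm

k_A = Gd⁴/(8D³N_a) = (77.4×10³)(11.0⁴)/(8·109.0³·4) = 27.345 N/mm
Parallel: k_eq = 27.345 + 26 = 53.345 N/mm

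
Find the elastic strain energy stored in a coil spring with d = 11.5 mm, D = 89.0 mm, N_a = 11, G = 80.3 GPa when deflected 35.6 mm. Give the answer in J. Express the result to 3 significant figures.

k = Gd⁴/(8D³N_a) = (80.3×10³)(11.5⁴)/(8·89.0³·11) = 22.639 N/mm
U = ½kδ² = 0.5 × 22.639 × 35.6² = 14346 N·mm = 14.346 J

14.3 J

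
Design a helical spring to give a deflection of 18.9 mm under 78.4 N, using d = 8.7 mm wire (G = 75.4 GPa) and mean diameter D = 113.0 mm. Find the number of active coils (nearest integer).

9

Required rate k = F/δ = 78.4/18.9 = 4.1481 N/mm
N_a = Gd⁴/(8D³k) = (75.4×10³ × 8.7⁴)/(8 × 113.0³ × 4.1481)
    = 4.31965e+08 / 4.78828e+07 = 9.021 → 9 coils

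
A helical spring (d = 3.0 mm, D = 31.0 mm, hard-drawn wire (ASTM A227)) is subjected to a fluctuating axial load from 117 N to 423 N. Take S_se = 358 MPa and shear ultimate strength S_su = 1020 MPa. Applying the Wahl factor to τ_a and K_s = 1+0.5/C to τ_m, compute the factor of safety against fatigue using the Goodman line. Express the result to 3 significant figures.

C = D/d = 31.0/3.0 = 10.3333; K_W = (4C−1)/(4C−4)+0.615/C = 1.1399; K_s = 1+0.5/C = 1.0484
F_a = (F_max−F_min)/2 = 153 N; F_m = (F_max+F_min)/2 = 270 N
τ_a = K_W·8F_aD/(πd³) = 1.1399 × 447.33 = 509.9 MPa
τ_m = K_s·8F_mD/(πd³) = 1.0484 × 789.41 = 827.61 MPa
Goodman: 1/n_f = τ_a/S_se + τ_m/S_su = 509.9/358 + 827.61/1020 = 1.42431 + 0.81138 = 2.2357
n_f = 1/2.2357 = 0.4473

0.447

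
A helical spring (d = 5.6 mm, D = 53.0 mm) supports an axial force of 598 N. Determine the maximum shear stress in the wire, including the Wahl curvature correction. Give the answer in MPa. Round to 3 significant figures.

530 MPa

Spring index C = D/d = 53.0/5.6 = 9.4643
K_W = (4C−1)/(4C−4) + 0.615/C = 36.857/33.857 + 0.0650 = 1.1536
τ₀ = 8FD/(πd³) = 8·598·53.0/(π·5.6³) = 253552/551.71 = 459.57 MPa
τ_max = K·τ₀ = 1.1536 × 459.57 = 530.16 MPa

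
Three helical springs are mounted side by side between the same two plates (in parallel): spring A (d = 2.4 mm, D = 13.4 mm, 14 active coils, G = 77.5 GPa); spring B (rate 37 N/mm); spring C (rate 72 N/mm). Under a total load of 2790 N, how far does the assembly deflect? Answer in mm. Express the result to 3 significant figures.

23.5 mm

k_A = Gd⁴/(8D³N_a) = (77.5×10³)(2.4⁴)/(8·13.4³·14) = 9.5414 N/mm
Parallel: k_eq = 9.5414 + 37 + 72 = 118.54 N/mm
δ = F/k_eq = 2790/118.54 = 23.536 mm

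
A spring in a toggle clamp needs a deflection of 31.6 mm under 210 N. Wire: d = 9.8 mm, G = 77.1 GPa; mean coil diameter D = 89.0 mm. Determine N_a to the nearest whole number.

Required rate k = F/δ = 210/31.6 = 6.6456 N/mm
N_a = Gd⁴/(8D³k) = (77.1×10³ × 9.8⁴)/(8 × 89.0³ × 6.6456)
    = 7.11146e+08 / 3.74794e+07 = 18.97 → 19 coils

19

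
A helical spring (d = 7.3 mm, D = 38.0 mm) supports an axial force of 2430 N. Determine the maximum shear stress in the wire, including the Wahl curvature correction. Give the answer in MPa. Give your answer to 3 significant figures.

784 MPa

Spring index C = D/d = 38.0/7.3 = 5.2055
K_W = (4C−1)/(4C−4) + 0.615/C = 19.822/16.822 + 0.1181 = 1.2965
τ₀ = 8FD/(πd³) = 8·2430·38.0/(π·7.3³) = 738720/1222.1 = 604.45 MPa
τ_max = K·τ₀ = 1.2965 × 604.45 = 783.66 MPa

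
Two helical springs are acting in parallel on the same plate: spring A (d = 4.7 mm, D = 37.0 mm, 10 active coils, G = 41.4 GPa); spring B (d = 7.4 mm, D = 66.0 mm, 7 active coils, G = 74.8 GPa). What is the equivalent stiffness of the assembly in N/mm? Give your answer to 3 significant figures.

k_A = Gd⁴/(8D³N_a) = (41.4×10³)(4.7⁴)/(8·37.0³·10) = 4.9854 N/mm
k_B = Gd⁴/(8D³N_a) = (74.8×10³)(7.4⁴)/(8·66.0³·7) = 13.932 N/mm
Parallel: k_eq = 4.9854 + 13.932 = 18.917 N/mm

18.9 N/mm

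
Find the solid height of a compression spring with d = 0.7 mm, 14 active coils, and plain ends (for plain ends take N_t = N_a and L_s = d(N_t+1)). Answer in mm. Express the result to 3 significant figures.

plain ends: N_t = N_a = 14
L_s = d·(N_t+1) = 0.7 × 15 = 10.5 mm

10.5 mm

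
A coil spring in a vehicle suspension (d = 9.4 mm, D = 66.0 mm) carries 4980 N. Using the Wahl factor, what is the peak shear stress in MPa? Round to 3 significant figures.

1220 MPa

Spring index C = D/d = 66.0/9.4 = 7.0213
K_W = (4C−1)/(4C−4) + 0.615/C = 27.085/24.085 + 0.0876 = 1.2121
τ₀ = 8FD/(πd³) = 8·4980·66.0/(π·9.4³) = 2.62944e+06/2609.4 = 1007.7 MPa
τ_max = K·τ₀ = 1.2121 × 1007.7 = 1221.5 MPa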